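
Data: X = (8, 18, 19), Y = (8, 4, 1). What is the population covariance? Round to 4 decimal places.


Cov = (1/n)*sum((xi-xbar)(yi-ybar))
n = 3, xbar = 45/3 = 15, ybar = 13/3 ≈ 4.333333
sum((xi-xbar)(yi-ybar)) = -40
Cov = -40 / 3 = -40/3 ≈ -13.333333

-13.3333


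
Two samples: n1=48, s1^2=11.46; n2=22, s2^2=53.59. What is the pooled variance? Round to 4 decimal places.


sp^2 = ((n1-1)*s1^2 + (n2-1)*s2^2)/(n1+n2-2)
(n1-1)*s1^2 = 47 * 11.46 = 538.62
(n2-1)*s2^2 = 21 * 53.59 = 1125.39
numerator = 538.62 + 1125.39 = 1664.01
n1+n2-2 = 68
sp^2 = 1664.01 / 68 = 166401/6800 ≈ 24.470735

24.4707


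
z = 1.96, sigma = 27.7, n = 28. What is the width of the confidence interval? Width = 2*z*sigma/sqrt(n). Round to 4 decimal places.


width = 2*z*sigma/sqrt(n)
2*z*sigma = 2 * 1.96 * 27.7 = 108.584
sqrt(28) ≈ 5.291503
width = 108.584 / 5.291503 ≈ 20.520447

20.5204


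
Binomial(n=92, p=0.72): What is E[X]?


E[X] = n*p = 92 * 0.72 = 66.24

66.24


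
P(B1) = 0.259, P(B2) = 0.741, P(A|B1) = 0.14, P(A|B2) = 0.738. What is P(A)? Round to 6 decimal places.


P(A) = P(A|B1)*P(B1) + P(A|B2)*P(B2)
P(A|B1)*P(B1) = 0.14 * 0.259 = 0.03626
P(A|B2)*P(B2) = 0.738 * 0.741 = 0.546858
P(A) = 0.03626 + 0.546858 = 0.583118

0.583118


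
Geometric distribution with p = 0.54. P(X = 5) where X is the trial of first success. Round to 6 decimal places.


P = (1-p)^(k-1) * p
(1-p)^(k-1) = 0.46^4 = 0.04477456
P = 0.04477456 * 0.54 ≈ 0.02417826

0.024178


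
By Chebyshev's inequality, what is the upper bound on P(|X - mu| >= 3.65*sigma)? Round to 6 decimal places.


P <= 1/k^2
k^2 = 3.65^2 = 13.3225
1/k^2 = 1 / 13.3225 = 400/5329 ≈ 0.07506099

0.075061


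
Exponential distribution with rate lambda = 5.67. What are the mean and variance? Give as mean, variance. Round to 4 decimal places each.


mean = 1/lam, var = 1/lam^2
mean = 1 / 5.67 = 100/567 ≈ 0.176367
lam^2 = 5.67^2 = 32.1489
var = 1 / 32.1489 ≈ 0.031105

0.1764, 0.0311


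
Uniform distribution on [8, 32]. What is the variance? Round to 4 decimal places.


Var = (b-a)^2 / 12
(b-a)^2 = (32 - 8)^2 = 576
Var = 576/12 = 48

48.0000


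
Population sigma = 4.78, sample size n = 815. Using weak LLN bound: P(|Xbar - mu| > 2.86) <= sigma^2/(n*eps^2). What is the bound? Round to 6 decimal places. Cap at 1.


bound = min(1, sigma^2/(n*eps^2))
sigma^2 = 4.78^2 = 22.8484
n*eps^2 = 815 * 2.86^2 = 815 * 8.1796 = 6666.374
sigma^2/(n*eps^2) = 22.8484 / 6666.374 ≈ 0.00342741

0.003427


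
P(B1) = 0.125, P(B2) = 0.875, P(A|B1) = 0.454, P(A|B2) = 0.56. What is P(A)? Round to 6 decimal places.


P(A) = P(A|B1)*P(B1) + P(A|B2)*P(B2)
P(A|B1)*P(B1) = 0.454 * 0.125 = 0.05675
P(A|B2)*P(B2) = 0.56 * 0.875 = 0.49
P(A) = 0.05675 + 0.49 = 0.54675

0.546750


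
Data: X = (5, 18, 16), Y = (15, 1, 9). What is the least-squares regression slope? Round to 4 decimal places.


b = sum((xi-xbar)(yi-ybar)) / sum((xi-xbar)^2)
n = 3, xbar = 39/3 = 13, ybar = 25/3 ≈ 8.333333
Sxy = sum((xi-xbar)(yi-ybar)) = -88
Sxx = sum((xi-xbar)^2) = 98
b = Sxy / Sxx = -44/49 ≈ -0.897959

-0.8980


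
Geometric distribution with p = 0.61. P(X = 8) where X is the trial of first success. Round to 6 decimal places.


P = (1-p)^(k-1) * p
(1-p)^(k-1) = 0.39^7 ≈ 0.001372310
P = 0.001372310 * 0.61 ≈ 0.0008371091

0.000837


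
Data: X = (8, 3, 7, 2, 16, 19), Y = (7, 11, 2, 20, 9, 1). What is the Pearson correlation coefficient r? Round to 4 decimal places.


r = sum((xi-xbar)(yi-ybar)) / sqrt(sum((xi-xbar)^2) * sum((yi-ybar)^2))
n = 6, xbar = 55/6 ≈ 9.166667, ybar = 50/6 = 25/3 ≈ 8.333333
Sxy = sum((xi-xbar)(yi-ybar)) = -457/3 ≈ -152.333333
Sxx = sum((xi-xbar)^2) = 1433/6 ≈ 238.833333
Syy = sum((yi-ybar)^2) = 718/3 ≈ 239.333333
sqrt(Sxx*Syy) ≈ 239.083203
r = Sxy / sqrt(Sxx*Syy) = -152.333333 / 239.083203 ≈ -0.637156

-0.6372


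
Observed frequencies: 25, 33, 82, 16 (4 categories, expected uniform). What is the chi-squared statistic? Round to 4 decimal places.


chi2 = sum((O-E)^2/E), E = total/4
total = 156, E = 156/4 = 39
(25 - 39)^2 / 39 = 196 / 39 = 196/39 ≈ 5.025641
(33 - 39)^2 / 39 = 36 / 39 = 12/13 ≈ 0.923077
(82 - 39)^2 / 39 = 1849 / 39 = 1849/39 ≈ 47.410256
(16 - 39)^2 / 39 = 529 / 39 = 529/39 ≈ 13.564103
chi2 = 870/13 ≈ 66.923077

66.9231


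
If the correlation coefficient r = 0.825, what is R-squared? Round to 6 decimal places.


R^2 = r^2 = (0.825)^2 = 0.680625

0.680625


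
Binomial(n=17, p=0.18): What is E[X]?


E[X] = n*p = 17 * 0.18 = 3.06

3.06


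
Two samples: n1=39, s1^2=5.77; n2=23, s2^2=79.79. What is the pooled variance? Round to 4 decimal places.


sp^2 = ((n1-1)*s1^2 + (n2-1)*s2^2)/(n1+n2-2)
(n1-1)*s1^2 = 38 * 5.77 = 219.26
(n2-1)*s2^2 = 22 * 79.79 = 1755.38
numerator = 219.26 + 1755.38 = 1974.64
n1+n2-2 = 60
sp^2 = 1974.64 / 60 = 24683/750 ≈ 32.910667

32.9107


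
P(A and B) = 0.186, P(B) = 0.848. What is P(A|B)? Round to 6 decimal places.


P(A|B) = P(A and B) / P(B) = 0.186 / 0.848 = 93/424 ≈ 0.21933962

0.219340


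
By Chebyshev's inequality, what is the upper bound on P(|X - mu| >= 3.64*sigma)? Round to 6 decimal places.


P <= 1/k^2
k^2 = 3.64^2 = 13.2496
1/k^2 = 1 / 13.2496 = 625/8281 ≈ 0.07547398

0.075474


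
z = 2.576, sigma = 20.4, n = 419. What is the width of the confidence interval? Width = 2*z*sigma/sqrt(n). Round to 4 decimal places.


width = 2*z*sigma/sqrt(n)
2*z*sigma = 2 * 2.576 * 20.4 = 105.1008
sqrt(419) ≈ 20.469489
width = 105.1008 / 20.469489 ≈ 5.134510

5.1345


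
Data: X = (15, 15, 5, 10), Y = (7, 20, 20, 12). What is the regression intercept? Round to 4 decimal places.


a = ybar - b*xbar, where b = sum((xi-xbar)(yi-ybar)) / sum((xi-xbar)^2)
n = 4, xbar = 45/4 = 11.25, ybar = 59/4 = 14.75
Sxy = sum((xi-xbar)(yi-ybar)) = -38.75
Sxx = sum((xi-xbar)^2) = 68.75
b = Sxy / Sxx = -31/55 ≈ -0.563636
a = 14.75 - (-0.563636) * 11.25 = 232/11 ≈ 21.090909

21.0909


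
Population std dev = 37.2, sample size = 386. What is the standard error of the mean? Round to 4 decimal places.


SE = sigma / sqrt(n)
sqrt(386) ≈ 19.646883
SE = 37.2 / 19.646883 ≈ 1.893430

1.8934


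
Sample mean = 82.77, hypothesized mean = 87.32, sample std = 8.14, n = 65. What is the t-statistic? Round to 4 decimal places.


t = (xbar - mu0) / (s/sqrt(n))
xbar - mu0 = 82.77 - 87.32 = -4.55
sqrt(65) ≈ 8.06225775
s/sqrt(n) = 8.14 / 8.06225775 ≈ 1.00964274
t = -4.55 / 1.00964274 ≈ -4.506545

-4.5065


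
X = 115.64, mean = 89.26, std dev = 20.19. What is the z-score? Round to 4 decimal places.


z = (X - mu) / sigma
X - mu = 115.64 - 89.26 = 26.38
z = 26.38 / 20.19 = 2638/2019 ≈ 1.306587

1.3066


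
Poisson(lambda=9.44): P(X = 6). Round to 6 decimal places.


P = e^(-lam) * lam^k / k!
e^(-9.44) ≈ 0.00007948041
lam^k = 9.44^6 ≈ 707671.923890
k! = 6! = 720
P = 0.00007948041 * 707671.923890 / 720 ≈ 0.078120

0.078120


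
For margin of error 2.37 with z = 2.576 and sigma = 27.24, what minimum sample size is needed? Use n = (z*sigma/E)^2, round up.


z*sigma/E = 2.576 * 27.24 / 2.37 = 292376/9875 ≈ 29.607696
(z*sigma/E)^2 ≈ 876.615674
round up: n = 877

877


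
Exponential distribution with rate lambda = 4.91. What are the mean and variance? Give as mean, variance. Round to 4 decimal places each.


mean = 1/lam, var = 1/lam^2
mean = 1 / 4.91 = 100/491 ≈ 0.203666
lam^2 = 4.91^2 = 24.1081
var = 1 / 24.1081 ≈ 0.041480

0.2037, 0.0415


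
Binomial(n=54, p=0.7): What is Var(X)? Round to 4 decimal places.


Var = n*p*(1-p) = 54 * 0.7 * 0.3 = 11.34

11.3400


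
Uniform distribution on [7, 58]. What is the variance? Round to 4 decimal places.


Var = (b-a)^2 / 12
(b-a)^2 = (58 - 7)^2 = 2601
Var = 2601/12 = 216.75

216.7500


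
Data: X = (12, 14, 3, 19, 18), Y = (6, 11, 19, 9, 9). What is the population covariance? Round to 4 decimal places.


Cov = (1/n)*sum((xi-xbar)(yi-ybar))
n = 5, xbar = 66/5 = 13.2, ybar = 54/5 = 10.8
sum((xi-xbar)(yi-ybar)) = -96.8
Cov = -96.8 / 5 = -19.36

-19.3600


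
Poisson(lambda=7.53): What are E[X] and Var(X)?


E[X] = Var(X) = lambda = 7.53

7.53, 7.53


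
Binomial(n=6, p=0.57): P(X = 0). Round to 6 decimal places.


P = C(n,k) * p^k * (1-p)^(n-k)
C(6,0) = 1
p^k = 0.57^0 = 1
(1-p)^(n-k) = 0.43^6 ≈ 0.006321363
P = 1 * 1 * 0.006321363 ≈ 0.006321

0.006321


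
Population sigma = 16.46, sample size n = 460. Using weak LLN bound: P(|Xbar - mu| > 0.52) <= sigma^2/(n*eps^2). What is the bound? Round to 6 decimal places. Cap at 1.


bound = min(1, sigma^2/(n*eps^2))
sigma^2 = 16.46^2 = 270.9316
n*eps^2 = 460 * 0.52^2 = 460 * 0.2704 = 124.384
sigma^2/(n*eps^2) = 270.9316 / 124.384 ≈ 2.17818691
this exceeds 1, so the bound is capped at 1

1.000000


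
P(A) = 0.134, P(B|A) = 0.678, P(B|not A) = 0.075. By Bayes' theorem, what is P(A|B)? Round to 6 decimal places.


P(A|B) = P(B|A)*P(A) / P(B), P(B) = P(B|A)*P(A) + P(B|not A)*P(not A)
P(B|A)*P(A) = 0.678 * 0.134 = 0.090852
P(B|not A)*P(not A) = 0.075 * 0.866 = 0.06495
P(B) = 0.090852 + 0.06495 = 0.155802
P(A|B) = 0.090852 / 0.155802 ≈ 0.58312474

0.583125


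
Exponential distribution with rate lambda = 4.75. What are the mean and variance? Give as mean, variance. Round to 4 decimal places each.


mean = 1/lam, var = 1/lam^2
mean = 1 / 4.75 = 4/19 ≈ 0.210526
lam^2 = 4.75^2 = 22.5625
var = 1 / 22.5625 = 16/361 ≈ 0.044321

0.2105, 0.0443


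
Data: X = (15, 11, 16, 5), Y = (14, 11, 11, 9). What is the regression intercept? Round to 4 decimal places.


a = ybar - b*xbar, where b = sum((xi-xbar)(yi-ybar)) / sum((xi-xbar)^2)
n = 4, xbar = 47/4 = 11.75, ybar = 45/4 = 11.25
Sxy = sum((xi-xbar)(yi-ybar)) = 23.25
Sxx = sum((xi-xbar)^2) = 74.75
b = Sxy / Sxx = 93/299 ≈ 0.311037
a = 11.25 - 0.311037 * 11.75 = 2271/299 ≈ 7.595318

7.5953


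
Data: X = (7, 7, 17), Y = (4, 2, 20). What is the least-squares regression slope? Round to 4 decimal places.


b = sum((xi-xbar)(yi-ybar)) / sum((xi-xbar)^2)
n = 3, xbar = 31/3 ≈ 10.333333, ybar = 26/3 ≈ 8.666667
Sxy = sum((xi-xbar)(yi-ybar)) = 340/3 ≈ 113.333333
Sxx = sum((xi-xbar)^2) = 200/3 ≈ 66.666667
b = Sxy / Sxx = 1.7

1.7000


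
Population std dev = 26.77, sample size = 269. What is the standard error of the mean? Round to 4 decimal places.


SE = sigma / sqrt(n)
sqrt(269) ≈ 16.401219
SE = 26.77 / 16.401219 ≈ 1.632196

1.6322


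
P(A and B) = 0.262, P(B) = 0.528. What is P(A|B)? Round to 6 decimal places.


P(A|B) = P(A and B) / P(B) = 0.262 / 0.528 = 131/264 ≈ 0.49621212

0.496212


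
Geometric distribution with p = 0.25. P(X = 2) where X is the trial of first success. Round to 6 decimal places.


P = (1-p)^(k-1) * p
(1-p)^(k-1) = 0.75^1 = 0.75
P = 0.75 * 0.25 = 0.1875

0.187500


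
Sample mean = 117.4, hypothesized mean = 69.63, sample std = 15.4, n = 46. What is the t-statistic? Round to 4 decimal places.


t = (xbar - mu0) / (s/sqrt(n))
xbar - mu0 = 117.4 - 69.63 = 47.77
sqrt(46) ≈ 6.78232998
s/sqrt(n) = 15.4 / 6.78232998 ≈ 2.27060612
t = 47.77 / 2.27060612 ≈ 21.038435

21.0384


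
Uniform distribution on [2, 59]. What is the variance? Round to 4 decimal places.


Var = (b-a)^2 / 12
(b-a)^2 = (59 - 2)^2 = 3249
Var = 3249/12 = 270.75

270.7500


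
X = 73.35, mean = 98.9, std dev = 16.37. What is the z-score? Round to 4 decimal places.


z = (X - mu) / sigma
X - mu = 73.35 - 98.9 = -25.55
z = -25.55 / 16.37 = -2555/1637 ≈ -1.560782

-1.5608


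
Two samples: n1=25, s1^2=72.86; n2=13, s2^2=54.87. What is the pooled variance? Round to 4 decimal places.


sp^2 = ((n1-1)*s1^2 + (n2-1)*s2^2)/(n1+n2-2)
(n1-1)*s1^2 = 24 * 72.86 = 1748.64
(n2-1)*s2^2 = 12 * 54.87 = 658.44
numerator = 1748.64 + 658.44 = 2407.08
n1+n2-2 = 36
sp^2 = 2407.08 / 36 = 20059/300 ≈ 66.863333

66.8633


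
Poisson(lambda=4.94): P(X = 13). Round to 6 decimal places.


P = e^(-lam) * lam^k / k!
e^(-4.94) ≈ 0.007154598
lam^k = 4.94^13 ≈ 1043398807.441683
k! = 13! = 6227020800
P = 0.007154598 * 1043398807.441683 / 6227020800 ≈ 0.001199

0.001199


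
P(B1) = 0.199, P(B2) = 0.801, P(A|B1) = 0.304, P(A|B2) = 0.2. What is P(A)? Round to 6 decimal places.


P(A) = P(A|B1)*P(B1) + P(A|B2)*P(B2)
P(A|B1)*P(B1) = 0.304 * 0.199 = 0.060496
P(A|B2)*P(B2) = 0.2 * 0.801 = 0.1602
P(A) = 0.060496 + 0.1602 = 0.220696

0.220696


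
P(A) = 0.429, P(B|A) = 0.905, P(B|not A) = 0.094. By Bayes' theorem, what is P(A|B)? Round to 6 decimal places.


P(A|B) = P(B|A)*P(A) / P(B), P(B) = P(B|A)*P(A) + P(B|not A)*P(not A)
P(B|A)*P(A) = 0.905 * 0.429 = 0.388245
P(B|not A)*P(not A) = 0.094 * 0.571 = 0.053674
P(B) = 0.388245 + 0.053674 = 0.441919
P(A|B) = 0.388245 / 0.441919 ≈ 0.87854335

0.878543


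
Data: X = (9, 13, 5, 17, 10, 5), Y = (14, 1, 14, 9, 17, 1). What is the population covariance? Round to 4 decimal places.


Cov = (1/n)*sum((xi-xbar)(yi-ybar))
n = 6, xbar = 59/6 ≈ 9.833333, ybar = 56/6 = 28/3 ≈ 9.333333
sum((xi-xbar)(yi-ybar)) = -41/3 ≈ -13.666667
Cov = -13.666667 / 6 = -41/18 ≈ -2.277778

-2.2778


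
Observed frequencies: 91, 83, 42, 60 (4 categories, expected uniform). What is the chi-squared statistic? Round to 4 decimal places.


chi2 = sum((O-E)^2/E), E = total/4
total = 276, E = 276/4 = 69
(91 - 69)^2 / 69 = 484 / 69 = 484/69 ≈ 7.014493
(83 - 69)^2 / 69 = 196 / 69 = 196/69 ≈ 2.840580
(42 - 69)^2 / 69 = 729 / 69 = 243/23 ≈ 10.565217
(60 - 69)^2 / 69 = 81 / 69 = 27/23 ≈ 1.173913
chi2 = 1490/69 ≈ 21.594203

21.5942


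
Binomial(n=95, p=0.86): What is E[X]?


E[X] = n*p = 95 * 0.86 = 81.7

81.7


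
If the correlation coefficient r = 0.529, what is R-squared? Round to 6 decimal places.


R^2 = r^2 = (0.529)^2 = 0.279841

0.279841


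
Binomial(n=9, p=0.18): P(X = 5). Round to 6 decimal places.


P = C(n,k) * p^k * (1-p)^(n-k)
C(9,5) = 126
p^k = 0.18^5 = 0.0001889568
(1-p)^(n-k) = 0.82^4 ≈ 0.4521218
P = 126 * 0.0001889568 * 0.4521218 ≈ 0.010764

0.010764


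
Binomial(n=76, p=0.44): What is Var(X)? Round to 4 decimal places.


Var = n*p*(1-p) = 76 * 0.44 * 0.56 = 18.7264

18.7264


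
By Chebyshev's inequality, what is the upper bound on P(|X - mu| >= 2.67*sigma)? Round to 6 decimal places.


P <= 1/k^2
k^2 = 2.67^2 = 7.1289
1/k^2 = 1 / 7.1289 ≈ 0.14027410

0.140274


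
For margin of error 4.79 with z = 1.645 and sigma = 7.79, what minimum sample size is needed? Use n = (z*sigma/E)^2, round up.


z*sigma/E = 1.645 * 7.79 / 4.79 ≈ 2.675271
(z*sigma/E)^2 ≈ 7.157077
round up: n = 8

8


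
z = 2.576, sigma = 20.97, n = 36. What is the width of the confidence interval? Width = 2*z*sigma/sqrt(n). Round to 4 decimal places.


width = 2*z*sigma/sqrt(n)
2*z*sigma = 2 * 2.576 * 20.97 = 108.03744
sqrt(36) = 6
width = 108.03744 / 6 = 18.00624

18.0062


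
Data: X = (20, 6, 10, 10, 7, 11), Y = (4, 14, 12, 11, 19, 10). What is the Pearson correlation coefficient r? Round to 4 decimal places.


r = sum((xi-xbar)(yi-ybar)) / sqrt(sum((xi-xbar)^2) * sum((yi-ybar)^2))
n = 6, xbar = 64/6 = 32/3 ≈ 10.666667, ybar = 70/6 = 35/3 ≈ 11.666667
Sxy = sum((xi-xbar)(yi-ybar)) = -329/3 ≈ -109.666667
Sxx = sum((xi-xbar)^2) = 370/3 ≈ 123.333333
Syy = sum((yi-ybar)^2) = 364/3 ≈ 121.333333
sqrt(Sxx*Syy) ≈ 122.329246
r = Sxy / sqrt(Sxx*Syy) = -109.666667 / 122.329246 ≈ -0.896488

-0.8965


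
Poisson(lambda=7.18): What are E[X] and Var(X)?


E[X] = Var(X) = lambda = 7.18

7.18, 7.18


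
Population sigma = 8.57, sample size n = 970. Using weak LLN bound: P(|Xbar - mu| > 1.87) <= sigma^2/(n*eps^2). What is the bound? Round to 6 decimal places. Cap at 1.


bound = min(1, sigma^2/(n*eps^2))
sigma^2 = 8.57^2 = 73.4449
n*eps^2 = 970 * 1.87^2 = 970 * 3.4969 = 3391.993
sigma^2/(n*eps^2) = 73.4449 / 3391.993 ≈ 0.02165243

0.021652


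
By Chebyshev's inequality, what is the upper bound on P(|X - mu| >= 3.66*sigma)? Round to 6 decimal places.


P <= 1/k^2
k^2 = 3.66^2 = 13.3956
1/k^2 = 1 / 13.3956 ≈ 0.07465138

0.074651


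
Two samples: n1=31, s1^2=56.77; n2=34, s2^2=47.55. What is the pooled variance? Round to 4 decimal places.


sp^2 = ((n1-1)*s1^2 + (n2-1)*s2^2)/(n1+n2-2)
(n1-1)*s1^2 = 30 * 56.77 = 1703.1
(n2-1)*s2^2 = 33 * 47.55 = 1569.15
numerator = 1703.1 + 1569.15 = 3272.25
n1+n2-2 = 63
sp^2 = 3272.25 / 63 = 4363/84 ≈ 51.940476

51.9405


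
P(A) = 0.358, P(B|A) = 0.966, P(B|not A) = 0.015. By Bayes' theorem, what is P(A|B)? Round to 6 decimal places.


P(A|B) = P(B|A)*P(A) / P(B), P(B) = P(B|A)*P(A) + P(B|not A)*P(not A)
P(B|A)*P(A) = 0.966 * 0.358 = 0.345828
P(B|not A)*P(not A) = 0.015 * 0.642 = 0.00963
P(B) = 0.345828 + 0.00963 = 0.355458
P(A|B) = 0.345828 / 0.355458 ≈ 0.97290819

0.972908


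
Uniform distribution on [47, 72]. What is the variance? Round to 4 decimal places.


Var = (b-a)^2 / 12
(b-a)^2 = (72 - 47)^2 = 625
Var = 625/12 ≈ 52.083333

52.0833


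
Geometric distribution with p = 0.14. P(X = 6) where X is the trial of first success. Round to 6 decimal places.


P = (1-p)^(k-1) * p
(1-p)^(k-1) = 0.86^5 ≈ 0.4704270
P = 0.4704270 * 0.14 ≈ 0.06585978

0.065860


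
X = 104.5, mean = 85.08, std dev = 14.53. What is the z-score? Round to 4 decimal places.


z = (X - mu) / sigma
X - mu = 104.5 - 85.08 = 19.42
z = 19.42 / 14.53 = 1942/1453 ≈ 1.336545

1.3365


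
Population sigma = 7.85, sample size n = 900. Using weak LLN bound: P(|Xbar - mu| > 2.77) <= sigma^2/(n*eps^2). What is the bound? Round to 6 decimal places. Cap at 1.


bound = min(1, sigma^2/(n*eps^2))
sigma^2 = 7.85^2 = 61.6225
n*eps^2 = 900 * 2.77^2 = 900 * 7.6729 = 6905.61
sigma^2/(n*eps^2) = 61.6225 / 6905.61 ≈ 0.00892354

0.008924


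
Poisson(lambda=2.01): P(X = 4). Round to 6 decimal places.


P = e^(-lam) * lam^k / k!
e^(-2.01) ≈ 0.1339887
lam^k = 2.01^4 ≈ 16.322408
k! = 4! = 24
P = 0.1339887 * 16.322408 / 24 ≈ 0.091126

0.091126


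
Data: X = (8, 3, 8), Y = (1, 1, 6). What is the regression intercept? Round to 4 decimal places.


a = ybar - b*xbar, where b = sum((xi-xbar)(yi-ybar)) / sum((xi-xbar)^2)
n = 3, xbar = 19/3 ≈ 6.333333, ybar = 8/3 ≈ 2.666667
Sxy = sum((xi-xbar)(yi-ybar)) = 25/3 ≈ 8.333333
Sxx = sum((xi-xbar)^2) = 50/3 ≈ 16.666667
b = Sxy / Sxx = 0.5
a = 2.666667 - 0.5 * 6.333333 = -0.5

-0.5000


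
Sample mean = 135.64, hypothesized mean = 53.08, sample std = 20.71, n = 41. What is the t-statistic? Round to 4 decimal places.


t = (xbar - mu0) / (s/sqrt(n))
xbar - mu0 = 135.64 - 53.08 = 82.56
sqrt(41) ≈ 6.40312424
s/sqrt(n) = 20.71 / 6.40312424 ≈ 3.23435861
t = 82.56 / 3.23435861 ≈ 25.525926

25.5259


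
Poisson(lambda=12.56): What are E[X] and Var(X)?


E[X] = Var(X) = lambda = 12.56

12.56, 12.56


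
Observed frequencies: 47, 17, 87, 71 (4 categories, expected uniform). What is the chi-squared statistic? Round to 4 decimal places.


chi2 = sum((O-E)^2/E), E = total/4
total = 222, E = 222/4 = 55.5
(47 - 55.5)^2 / 55.5 = 72.25 / 55.5 = 289/222 ≈ 1.301802
(17 - 55.5)^2 / 55.5 = 1482.25 / 55.5 = 5929/222 ≈ 26.707207
(87 - 55.5)^2 / 55.5 = 992.25 / 55.5 = 1323/74 ≈ 17.878378
(71 - 55.5)^2 / 55.5 = 240.25 / 55.5 = 961/222 ≈ 4.328829
chi2 = 1858/37 ≈ 50.216216

50.2162


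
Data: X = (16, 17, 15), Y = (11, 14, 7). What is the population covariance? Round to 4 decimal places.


Cov = (1/n)*sum((xi-xbar)(yi-ybar))
n = 3, xbar = 48/3 = 16, ybar = 32/3 ≈ 10.666667
sum((xi-xbar)(yi-ybar)) = 7
Cov = 7 / 3 = 7/3 ≈ 2.333333

2.3333


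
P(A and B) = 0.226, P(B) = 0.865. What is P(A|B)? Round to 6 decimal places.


P(A|B) = P(A and B) / P(B) = 0.226 / 0.865 = 226/865 ≈ 0.26127168

0.261272


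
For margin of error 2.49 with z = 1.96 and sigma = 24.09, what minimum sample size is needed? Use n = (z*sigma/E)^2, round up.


z*sigma/E = 1.96 * 24.09 / 2.49 = 39347/2075 ≈ 18.962410
(z*sigma/E)^2 ≈ 359.572979
round up: n = 360

360


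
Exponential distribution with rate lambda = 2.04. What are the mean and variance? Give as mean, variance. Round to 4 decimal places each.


mean = 1/lam, var = 1/lam^2
mean = 1 / 2.04 = 25/51 ≈ 0.490196
lam^2 = 2.04^2 = 4.1616
var = 1 / 4.1616 = 625/2601 ≈ 0.240292

0.4902, 0.2403


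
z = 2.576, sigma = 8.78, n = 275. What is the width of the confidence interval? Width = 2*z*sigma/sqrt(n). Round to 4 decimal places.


width = 2*z*sigma/sqrt(n)
2*z*sigma = 2 * 2.576 * 8.78 = 45.23456
sqrt(275) ≈ 16.583124
width = 45.23456 / 16.583124 ≈ 2.727747

2.7277


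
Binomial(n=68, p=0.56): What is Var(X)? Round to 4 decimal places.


Var = n*p*(1-p) = 68 * 0.56 * 0.44 = 16.7552

16.7552


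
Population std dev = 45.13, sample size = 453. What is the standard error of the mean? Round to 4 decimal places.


SE = sigma / sqrt(n)
sqrt(453) ≈ 21.283797
SE = 45.13 / 21.283797 ≈ 2.120392

2.1204


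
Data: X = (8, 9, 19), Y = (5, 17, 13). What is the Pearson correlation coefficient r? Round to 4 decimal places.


r = sum((xi-xbar)(yi-ybar)) / sqrt(sum((xi-xbar)^2) * sum((yi-ybar)^2))
n = 3, xbar = 36/3 = 12, ybar = 35/3 ≈ 11.666667
Sxy = sum((xi-xbar)(yi-ybar)) = 20
Sxx = sum((xi-xbar)^2) = 74
Syy = sum((yi-ybar)^2) = 224/3 ≈ 74.666667
sqrt(Sxx*Syy) ≈ 74.332586
r = Sxy / sqrt(Sxx*Syy) = 20 / 74.332586 ≈ 0.269061

0.2691


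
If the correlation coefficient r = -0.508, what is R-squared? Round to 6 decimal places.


R^2 = r^2 = (-0.508)^2 = 0.258064

0.258064


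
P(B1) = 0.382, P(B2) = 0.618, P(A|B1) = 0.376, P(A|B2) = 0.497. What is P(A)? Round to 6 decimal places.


P(A) = P(A|B1)*P(B1) + P(A|B2)*P(B2)
P(A|B1)*P(B1) = 0.376 * 0.382 = 0.143632
P(A|B2)*P(B2) = 0.497 * 0.618 = 0.307146
P(A) = 0.143632 + 0.307146 = 0.450778

0.450778


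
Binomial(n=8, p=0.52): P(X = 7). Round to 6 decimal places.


P = C(n,k) * p^k * (1-p)^(n-k)
C(8,7) = 8
p^k = 0.52^7 ≈ 0.01028072
(1-p)^(n-k) = 0.48^1 = 0.48
P = 8 * 0.01028072 * 0.48 ≈ 0.039478

0.039478


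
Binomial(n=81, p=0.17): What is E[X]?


E[X] = n*p = 81 * 0.17 = 13.77

13.77


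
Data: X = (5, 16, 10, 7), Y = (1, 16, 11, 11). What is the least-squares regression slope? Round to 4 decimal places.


b = sum((xi-xbar)(yi-ybar)) / sum((xi-xbar)^2)
n = 4, xbar = 38/4 = 9.5, ybar = 39/4 = 9.75
Sxy = sum((xi-xbar)(yi-ybar)) = 77.5
Sxx = sum((xi-xbar)^2) = 69
b = Sxy / Sxx = 155/138 ≈ 1.123188

1.1232


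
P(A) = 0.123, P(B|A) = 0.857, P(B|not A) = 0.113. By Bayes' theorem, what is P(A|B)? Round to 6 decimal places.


P(A|B) = P(B|A)*P(A) / P(B), P(B) = P(B|A)*P(A) + P(B|not A)*P(not A)
P(B|A)*P(A) = 0.857 * 0.123 = 0.105411
P(B|not A)*P(not A) = 0.113 * 0.877 = 0.099101
P(B) = 0.105411 + 0.099101 = 0.204512
P(A|B) = 0.105411 / 0.204512 ≈ 0.51542697

0.515427


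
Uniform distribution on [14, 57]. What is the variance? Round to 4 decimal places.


Var = (b-a)^2 / 12
(b-a)^2 = (57 - 14)^2 = 1849
Var = 1849/12 ≈ 154.083333

154.0833


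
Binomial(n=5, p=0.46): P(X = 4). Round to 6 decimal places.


P = C(n,k) * p^k * (1-p)^(n-k)
C(5,4) = 5
p^k = 0.46^4 = 0.04477456
(1-p)^(n-k) = 0.54^1 = 0.54
P = 5 * 0.04477456 * 0.54 ≈ 0.120891

0.120891


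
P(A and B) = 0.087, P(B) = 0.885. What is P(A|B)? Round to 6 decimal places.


P(A|B) = P(A and B) / P(B) = 0.087 / 0.885 = 29/295 ≈ 0.09830508

0.098305


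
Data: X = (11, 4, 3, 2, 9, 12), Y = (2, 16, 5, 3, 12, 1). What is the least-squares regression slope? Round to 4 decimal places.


b = sum((xi-xbar)(yi-ybar)) / sum((xi-xbar)^2)
n = 6, xbar = 41/6 ≈ 6.833333, ybar = 39/6 = 6.5
Sxy = sum((xi-xbar)(yi-ybar)) = -39.5
Sxx = sum((xi-xbar)^2) = 569/6 ≈ 94.833333
b = Sxy / Sxx = -237/569 ≈ -0.416520

-0.4165


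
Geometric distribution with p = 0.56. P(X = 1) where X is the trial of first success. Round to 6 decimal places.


P = (1-p)^(k-1) * p
(1-p)^(k-1) = 0.44^0 = 1
P = 1 * 0.56 = 0.56

0.560000


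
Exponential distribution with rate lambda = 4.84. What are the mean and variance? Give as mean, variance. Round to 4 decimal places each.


mean = 1/lam, var = 1/lam^2
mean = 1 / 4.84 = 25/121 ≈ 0.206612
lam^2 = 4.84^2 = 23.4256
var = 1 / 23.4256 ≈ 0.042688

0.2066, 0.0427


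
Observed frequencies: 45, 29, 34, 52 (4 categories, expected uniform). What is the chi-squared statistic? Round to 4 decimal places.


chi2 = sum((O-E)^2/E), E = total/4
total = 160, E = 160/4 = 40
(45 - 40)^2 / 40 = 25 / 40 = 0.625
(29 - 40)^2 / 40 = 121 / 40 = 3.025
(34 - 40)^2 / 40 = 36 / 40 = 0.9
(52 - 40)^2 / 40 = 144 / 40 = 3.6
chi2 = 8.15

8.1500


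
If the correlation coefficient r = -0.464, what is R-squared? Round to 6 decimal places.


R^2 = r^2 = (-0.464)^2 = 0.215296

0.215296


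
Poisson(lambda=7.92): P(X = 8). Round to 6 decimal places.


P = e^(-lam) * lam^k / k!
e^(-7.92) ≈ 0.0003634023
lam^k = 7.92^8 ≈ 15481087.051271
k! = 8! = 40320
P = 0.0003634023 * 15481087.051271 / 40320 ≈ 0.139530

0.139530


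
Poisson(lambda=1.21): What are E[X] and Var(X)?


E[X] = Var(X) = lambda = 1.21

1.21, 1.21


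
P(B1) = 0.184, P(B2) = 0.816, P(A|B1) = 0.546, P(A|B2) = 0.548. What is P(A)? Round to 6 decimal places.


P(A) = P(A|B1)*P(B1) + P(A|B2)*P(B2)
P(A|B1)*P(B1) = 0.546 * 0.184 = 0.100464
P(A|B2)*P(B2) = 0.548 * 0.816 = 0.447168
P(A) = 0.100464 + 0.447168 = 0.547632

0.547632


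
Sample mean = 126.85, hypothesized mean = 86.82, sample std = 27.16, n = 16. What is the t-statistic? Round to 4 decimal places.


t = (xbar - mu0) / (s/sqrt(n))
xbar - mu0 = 126.85 - 86.82 = 40.03
sqrt(16) = 4
s/sqrt(n) = 27.16 / 4 = 6.79
t = 40.03 / 6.79 = 4003/679 ≈ 5.895434

5.8954


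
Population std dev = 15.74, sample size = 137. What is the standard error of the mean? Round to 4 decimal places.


SE = sigma / sqrt(n)
sqrt(137) ≈ 11.704700
SE = 15.74 / 11.704700 ≈ 1.344759

1.3448


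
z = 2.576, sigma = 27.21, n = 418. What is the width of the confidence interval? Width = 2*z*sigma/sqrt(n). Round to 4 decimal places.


width = 2*z*sigma/sqrt(n)
2*z*sigma = 2 * 2.576 * 27.21 = 140.18592
sqrt(418) ≈ 20.445048
width = 140.18592 / 20.445048 ≈ 6.856717

6.8567


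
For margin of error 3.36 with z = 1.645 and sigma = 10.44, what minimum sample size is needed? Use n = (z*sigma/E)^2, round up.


z*sigma/E = 1.645 * 10.44 / 3.36 = 5.11125
(z*sigma/E)^2 ≈ 26.124877
round up: n = 27

27


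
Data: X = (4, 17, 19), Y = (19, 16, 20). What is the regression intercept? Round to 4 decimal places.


a = ybar - b*xbar, where b = sum((xi-xbar)(yi-ybar)) / sum((xi-xbar)^2)
n = 3, xbar = 40/3 ≈ 13.333333, ybar = 55/3 ≈ 18.333333
Sxy = sum((xi-xbar)(yi-ybar)) = -16/3 ≈ -5.333333
Sxx = sum((xi-xbar)^2) = 398/3 ≈ 132.666667
b = Sxy / Sxx = -8/199 ≈ -0.040201
a = 18.333333 - (-0.040201) * 13.333333 = 3755/199 ≈ 18.869347

18.8693


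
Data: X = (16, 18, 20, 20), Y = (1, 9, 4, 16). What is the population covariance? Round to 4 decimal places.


Cov = (1/n)*sum((xi-xbar)(yi-ybar))
n = 4, xbar = 74/4 = 18.5, ybar = 30/4 = 7.5
sum((xi-xbar)(yi-ybar)) = 23
Cov = 23 / 4 = 5.75

5.7500


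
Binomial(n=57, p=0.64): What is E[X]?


E[X] = n*p = 57 * 0.64 = 36.48

36.48


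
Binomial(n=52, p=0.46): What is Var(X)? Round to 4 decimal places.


Var = n*p*(1-p) = 52 * 0.46 * 0.54 = 12.9168

12.9168


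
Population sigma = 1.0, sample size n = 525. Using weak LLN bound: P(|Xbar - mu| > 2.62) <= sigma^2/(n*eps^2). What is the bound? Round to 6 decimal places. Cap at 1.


bound = min(1, sigma^2/(n*eps^2))
sigma^2 = 1.0^2 = 1
n*eps^2 = 525 * 2.62^2 = 525 * 6.8644 = 3603.81
sigma^2/(n*eps^2) = 1 / 3603.81 ≈ 0.00027748

0.000277


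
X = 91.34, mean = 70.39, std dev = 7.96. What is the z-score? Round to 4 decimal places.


z = (X - mu) / sigma
X - mu = 91.34 - 70.39 = 20.95
z = 20.95 / 7.96 = 2095/796 ≈ 2.631910

2.6319


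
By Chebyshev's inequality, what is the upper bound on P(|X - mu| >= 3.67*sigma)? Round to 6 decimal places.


P <= 1/k^2
k^2 = 3.67^2 = 13.4689
1/k^2 = 1 / 13.4689 ≈ 0.07424511

0.074245


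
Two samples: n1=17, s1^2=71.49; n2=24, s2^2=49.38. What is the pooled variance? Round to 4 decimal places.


sp^2 = ((n1-1)*s1^2 + (n2-1)*s2^2)/(n1+n2-2)
(n1-1)*s1^2 = 16 * 71.49 = 1143.84
(n2-1)*s2^2 = 23 * 49.38 = 1135.74
numerator = 1143.84 + 1135.74 = 2279.58
n1+n2-2 = 39
sp^2 = 2279.58 / 39 = 37993/650 ≈ 58.450769

58.4508


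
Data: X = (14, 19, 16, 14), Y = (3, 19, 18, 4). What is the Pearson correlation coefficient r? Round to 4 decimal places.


r = sum((xi-xbar)(yi-ybar)) / sqrt(sum((xi-xbar)^2) * sum((yi-ybar)^2))
n = 4, xbar = 63/4 = 15.75, ybar = 44/4 = 11
Sxy = sum((xi-xbar)(yi-ybar)) = 54
Sxx = sum((xi-xbar)^2) = 16.75
Syy = sum((yi-ybar)^2) = 226
sqrt(Sxx*Syy) ≈ 61.526417
r = Sxy / sqrt(Sxx*Syy) = 54 / 61.526417 ≈ 0.877672

0.8777


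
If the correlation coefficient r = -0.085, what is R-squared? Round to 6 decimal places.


R^2 = r^2 = (-0.085)^2 = 0.007225

0.007225


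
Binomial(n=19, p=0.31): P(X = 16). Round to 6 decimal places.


P = C(n,k) * p^k * (1-p)^(n-k)
C(19,16) = 969
p^k = 0.31^16 ≈ 0.000000007274231
(1-p)^(n-k) = 0.69^3 = 0.328509
P = 969 * 0.000000007274231 * 0.328509 ≈ 0.000002

0.000002


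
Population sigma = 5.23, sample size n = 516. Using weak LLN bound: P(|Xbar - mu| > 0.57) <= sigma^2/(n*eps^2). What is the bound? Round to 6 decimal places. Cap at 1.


bound = min(1, sigma^2/(n*eps^2))
sigma^2 = 5.23^2 = 27.3529
n*eps^2 = 516 * 0.57^2 = 516 * 0.3249 = 167.6484
sigma^2/(n*eps^2) = 27.3529 / 167.6484 ≈ 0.16315634

0.163156


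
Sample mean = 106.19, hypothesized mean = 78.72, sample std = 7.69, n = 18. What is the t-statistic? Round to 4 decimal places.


t = (xbar - mu0) / (s/sqrt(n))
xbar - mu0 = 106.19 - 78.72 = 27.47
sqrt(18) ≈ 4.24264069
s/sqrt(n) = 7.69 / 4.24264069 ≈ 1.81255038
t = 27.47 / 1.81255038 ≈ 15.155441

15.1554


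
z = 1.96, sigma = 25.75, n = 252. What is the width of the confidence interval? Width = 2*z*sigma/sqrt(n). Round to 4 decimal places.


width = 2*z*sigma/sqrt(n)
2*z*sigma = 2 * 1.96 * 25.75 = 100.94
sqrt(252) ≈ 15.874508
width = 100.94 / 15.874508 ≈ 6.358622

6.3586


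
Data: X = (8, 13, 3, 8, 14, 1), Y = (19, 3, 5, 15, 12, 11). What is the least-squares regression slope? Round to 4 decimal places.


b = sum((xi-xbar)(yi-ybar)) / sum((xi-xbar)^2)
n = 6, xbar = 47/6 ≈ 7.833333, ybar = 65/6 ≈ 10.833333
Sxy = sum((xi-xbar)(yi-ybar)) = -25/6 ≈ -4.166667
Sxx = sum((xi-xbar)^2) = 809/6 ≈ 134.833333
b = Sxy / Sxx = -25/809 ≈ -0.030902

-0.0309


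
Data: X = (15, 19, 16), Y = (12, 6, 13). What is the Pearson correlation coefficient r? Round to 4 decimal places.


r = sum((xi-xbar)(yi-ybar)) / sqrt(sum((xi-xbar)^2) * sum((yi-ybar)^2))
n = 3, xbar = 50/3 ≈ 16.666667, ybar = 31/3 ≈ 10.333333
Sxy = sum((xi-xbar)(yi-ybar)) = -44/3 ≈ -14.666667
Sxx = sum((xi-xbar)^2) = 26/3 ≈ 8.666667
Syy = sum((yi-ybar)^2) = 86/3 ≈ 28.666667
sqrt(Sxx*Syy) ≈ 15.762121
r = Sxy / sqrt(Sxx*Syy) = -14.666667 / 15.762121 ≈ -0.930501

-0.9305


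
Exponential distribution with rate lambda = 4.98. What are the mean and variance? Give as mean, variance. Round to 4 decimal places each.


mean = 1/lam, var = 1/lam^2
mean = 1 / 4.98 = 50/249 ≈ 0.200803
lam^2 = 4.98^2 = 24.8004
var = 1 / 24.8004 ≈ 0.040322

0.2008, 0.0403


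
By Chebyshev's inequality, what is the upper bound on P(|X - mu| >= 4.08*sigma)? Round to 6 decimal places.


P <= 1/k^2
k^2 = 4.08^2 = 16.6464
1/k^2 = 1 / 16.6464 ≈ 0.06007305

0.060073


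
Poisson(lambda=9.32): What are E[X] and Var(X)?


E[X] = Var(X) = lambda = 9.32

9.32, 9.32


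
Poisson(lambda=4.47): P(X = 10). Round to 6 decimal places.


P = e^(-lam) * lam^k / k!
e^(-4.47) ≈ 0.01144732
lam^k = 4.47^10 ≈ 3184749.156942
k! = 10! = 3628800
P = 0.01144732 * 3184749.156942 / 3628800 ≈ 0.010047

0.010047


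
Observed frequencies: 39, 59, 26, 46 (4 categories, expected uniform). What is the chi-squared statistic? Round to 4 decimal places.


chi2 = sum((O-E)^2/E), E = total/4
total = 170, E = 170/4 = 42.5
(39 - 42.5)^2 / 42.5 = 12.25 / 42.5 = 49/170 ≈ 0.288235
(59 - 42.5)^2 / 42.5 = 272.25 / 42.5 = 1089/170 ≈ 6.405882
(26 - 42.5)^2 / 42.5 = 272.25 / 42.5 = 1089/170 ≈ 6.405882
(46 - 42.5)^2 / 42.5 = 12.25 / 42.5 = 49/170 ≈ 0.288235
chi2 = 1138/85 ≈ 13.388235

13.3882


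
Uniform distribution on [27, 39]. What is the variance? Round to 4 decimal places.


Var = (b-a)^2 / 12
(b-a)^2 = (39 - 27)^2 = 144
Var = 144/12 = 12

12.0000


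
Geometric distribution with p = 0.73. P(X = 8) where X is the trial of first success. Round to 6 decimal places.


P = (1-p)^(k-1) * p
(1-p)^(k-1) = 0.27^7 ≈ 0.0001046035
P = 0.0001046035 * 0.73 ≈ 0.00007636058

0.000076


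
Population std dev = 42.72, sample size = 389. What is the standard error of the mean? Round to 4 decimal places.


SE = sigma / sqrt(n)
sqrt(389) ≈ 19.723083
SE = 42.72 / 19.723083 ≈ 2.165990

2.1660


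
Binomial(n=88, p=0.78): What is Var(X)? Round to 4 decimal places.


Var = n*p*(1-p) = 88 * 0.78 * 0.22 = 15.1008

15.1008


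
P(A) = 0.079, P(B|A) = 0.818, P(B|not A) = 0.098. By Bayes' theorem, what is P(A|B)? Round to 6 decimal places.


P(A|B) = P(B|A)*P(A) / P(B), P(B) = P(B|A)*P(A) + P(B|not A)*P(not A)
P(B|A)*P(A) = 0.818 * 0.079 = 0.064622
P(B|not A)*P(not A) = 0.098 * 0.921 = 0.090258
P(B) = 0.064622 + 0.090258 = 0.15488
P(A|B) = 0.064622 / 0.15488 ≈ 0.41723915

0.417239


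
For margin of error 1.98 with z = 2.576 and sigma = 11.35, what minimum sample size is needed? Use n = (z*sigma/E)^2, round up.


z*sigma/E = 2.576 * 11.35 / 1.98 = 36547/2475 ≈ 14.766465
(z*sigma/E)^2 ≈ 218.048478
round up: n = 219

219


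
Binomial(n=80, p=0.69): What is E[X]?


E[X] = n*p = 80 * 0.69 = 55.2

55.2


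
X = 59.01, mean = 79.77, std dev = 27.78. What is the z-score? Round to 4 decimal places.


z = (X - mu) / sigma
X - mu = 59.01 - 79.77 = -20.76
z = -20.76 / 27.78 = -346/463 ≈ -0.747300

-0.7473


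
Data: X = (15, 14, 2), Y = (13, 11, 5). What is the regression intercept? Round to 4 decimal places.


a = ybar - b*xbar, where b = sum((xi-xbar)(yi-ybar)) / sum((xi-xbar)^2)
n = 3, xbar = 31/3 ≈ 10.333333, ybar = 29/3 ≈ 9.666667
Sxy = sum((xi-xbar)(yi-ybar)) = 178/3 ≈ 59.333333
Sxx = sum((xi-xbar)^2) = 314/3 ≈ 104.666667
b = Sxy / Sxx = 89/157 ≈ 0.566879
a = 9.666667 - 0.566879 * 10.333333 = 598/157 ≈ 3.808917

3.8089


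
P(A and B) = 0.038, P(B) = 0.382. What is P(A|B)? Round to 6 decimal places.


P(A|B) = P(A and B) / P(B) = 0.038 / 0.382 = 19/191 ≈ 0.09947644

0.099476


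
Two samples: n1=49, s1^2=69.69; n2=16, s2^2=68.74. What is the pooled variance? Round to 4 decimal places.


sp^2 = ((n1-1)*s1^2 + (n2-1)*s2^2)/(n1+n2-2)
(n1-1)*s1^2 = 48 * 69.69 = 3345.12
(n2-1)*s2^2 = 15 * 68.74 = 1031.1
numerator = 3345.12 + 1031.1 = 4376.22
n1+n2-2 = 63
sp^2 = 4376.22 / 63 = 72937/1050 ≈ 69.463810

69.4638


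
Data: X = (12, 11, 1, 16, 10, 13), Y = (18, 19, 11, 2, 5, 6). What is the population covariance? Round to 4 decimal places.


Cov = (1/n)*sum((xi-xbar)(yi-ybar))
n = 6, xbar = 63/6 = 10.5, ybar = 61/6 ≈ 10.166667
sum((xi-xbar)(yi-ybar)) = -44.5
Cov = -44.5 / 6 = -89/12 ≈ -7.416667

-7.4167


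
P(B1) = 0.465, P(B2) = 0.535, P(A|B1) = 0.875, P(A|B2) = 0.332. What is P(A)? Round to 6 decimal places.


P(A) = P(A|B1)*P(B1) + P(A|B2)*P(B2)
P(A|B1)*P(B1) = 0.875 * 0.465 = 0.406875
P(A|B2)*P(B2) = 0.332 * 0.535 = 0.17762
P(A) = 0.406875 + 0.17762 = 0.584495

0.584495


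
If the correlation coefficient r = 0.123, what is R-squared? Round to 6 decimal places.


R^2 = r^2 = (0.123)^2 = 0.015129

0.015129


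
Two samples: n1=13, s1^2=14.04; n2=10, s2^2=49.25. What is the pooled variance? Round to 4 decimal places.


sp^2 = ((n1-1)*s1^2 + (n2-1)*s2^2)/(n1+n2-2)
(n1-1)*s1^2 = 12 * 14.04 = 168.48
(n2-1)*s2^2 = 9 * 49.25 = 443.25
numerator = 168.48 + 443.25 = 611.73
n1+n2-2 = 21
sp^2 = 611.73 / 21 = 29.13

29.1300


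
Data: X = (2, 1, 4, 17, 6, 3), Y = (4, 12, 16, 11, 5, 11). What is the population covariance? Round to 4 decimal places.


Cov = (1/n)*sum((xi-xbar)(yi-ybar))
n = 6, xbar = 33/6 = 5.5, ybar = 59/6 ≈ 9.833333
sum((xi-xbar)(yi-ybar)) = 9.5
Cov = 9.5 / 6 = 19/12 ≈ 1.583333

1.5833


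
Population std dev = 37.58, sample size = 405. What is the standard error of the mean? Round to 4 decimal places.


SE = sigma / sqrt(n)
sqrt(405) ≈ 20.124612
SE = 37.58 / 20.124612 ≈ 1.867365

1.8674


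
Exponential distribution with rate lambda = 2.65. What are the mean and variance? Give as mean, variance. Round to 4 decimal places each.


mean = 1/lam, var = 1/lam^2
mean = 1 / 2.65 = 20/53 ≈ 0.377358
lam^2 = 2.65^2 = 7.0225
var = 1 / 7.0225 = 400/2809 ≈ 0.142399

0.3774, 0.1424


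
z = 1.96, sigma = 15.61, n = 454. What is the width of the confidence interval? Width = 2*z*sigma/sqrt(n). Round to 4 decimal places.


width = 2*z*sigma/sqrt(n)
2*z*sigma = 2 * 1.96 * 15.61 = 61.1912
sqrt(454) ≈ 21.307276
width = 61.1912 / 21.307276 ≈ 2.871845

2.8718


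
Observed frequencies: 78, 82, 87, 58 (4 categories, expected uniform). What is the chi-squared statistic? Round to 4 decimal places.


chi2 = sum((O-E)^2/E), E = total/4
total = 305, E = 305/4 = 76.25
(78 - 76.25)^2 / 76.25 = 3.0625 / 76.25 = 49/1220 ≈ 0.040164
(82 - 76.25)^2 / 76.25 = 33.0625 / 76.25 = 529/1220 ≈ 0.433607
(87 - 76.25)^2 / 76.25 = 115.5625 / 76.25 = 1849/1220 ≈ 1.515574
(58 - 76.25)^2 / 76.25 = 333.0625 / 76.25 = 5329/1220 ≈ 4.368033
chi2 = 1939/305 ≈ 6.357377

6.3574


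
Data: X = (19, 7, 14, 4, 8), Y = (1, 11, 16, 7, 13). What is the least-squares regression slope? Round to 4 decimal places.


b = sum((xi-xbar)(yi-ybar)) / sum((xi-xbar)^2)
n = 5, xbar = 52/5 = 10.4, ybar = 48/5 = 9.6
Sxy = sum((xi-xbar)(yi-ybar)) = -47.2
Sxx = sum((xi-xbar)^2) = 145.2
b = Sxy / Sxx = -118/363 ≈ -0.325069

-0.3251


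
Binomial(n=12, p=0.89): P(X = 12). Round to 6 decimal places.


P = C(n,k) * p^k * (1-p)^(n-k)
C(12,12) = 1
p^k = 0.89^12 ≈ 0.2469904
(1-p)^(n-k) = 0.11^0 = 1
P = 1 * 0.2469904 * 1 ≈ 0.246990

0.246990


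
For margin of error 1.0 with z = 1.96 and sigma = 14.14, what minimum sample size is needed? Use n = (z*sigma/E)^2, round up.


z*sigma/E = 1.96 * 14.14 / 1.0 = 27.7144
(z*sigma/E)^2 ≈ 768.087967
round up: n = 769

769


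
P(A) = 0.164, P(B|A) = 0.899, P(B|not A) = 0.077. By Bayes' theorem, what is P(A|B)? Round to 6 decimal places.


P(A|B) = P(B|A)*P(A) / P(B), P(B) = P(B|A)*P(A) + P(B|not A)*P(not A)
P(B|A)*P(A) = 0.899 * 0.164 = 0.147436
P(B|not A)*P(not A) = 0.077 * 0.836 = 0.064372
P(B) = 0.147436 + 0.064372 = 0.211808
P(A|B) = 0.147436 / 0.211808 ≈ 0.69608325

0.696083


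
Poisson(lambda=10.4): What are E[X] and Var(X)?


E[X] = Var(X) = lambda = 10.4

10.4, 10.4


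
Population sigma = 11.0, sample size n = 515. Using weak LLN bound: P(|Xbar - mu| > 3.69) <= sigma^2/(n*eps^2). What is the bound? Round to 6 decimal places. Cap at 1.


bound = min(1, sigma^2/(n*eps^2))
sigma^2 = 11.0^2 = 121
n*eps^2 = 515 * 3.69^2 = 515 * 13.6161 = 7012.2915
sigma^2/(n*eps^2) = 121 / 7012.2915 ≈ 0.01725542

0.017255


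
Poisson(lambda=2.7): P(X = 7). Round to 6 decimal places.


P = e^(-lam) * lam^k / k!
e^(-2.7) ≈ 0.06720551
lam^k = 2.7^7 ≈ 1046.035320
k! = 7! = 5040
P = 0.06720551 * 1046.035320 / 5040 ≈ 0.013948

0.013948


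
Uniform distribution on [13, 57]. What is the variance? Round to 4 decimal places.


Var = (b-a)^2 / 12
(b-a)^2 = (57 - 13)^2 = 1936
Var = 1936/12 ≈ 161.333333

161.3333


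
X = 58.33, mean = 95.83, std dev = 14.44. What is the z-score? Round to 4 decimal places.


z = (X - mu) / sigma
X - mu = 58.33 - 95.83 = -37.5
z = -37.5 / 14.44 = -1875/722 ≈ -2.596953

-2.5970
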